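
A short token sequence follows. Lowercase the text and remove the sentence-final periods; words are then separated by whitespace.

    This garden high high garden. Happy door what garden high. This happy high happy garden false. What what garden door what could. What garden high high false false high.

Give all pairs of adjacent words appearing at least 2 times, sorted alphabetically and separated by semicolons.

door what; garden high; high high; what garden

Bigram counts meeting the condition (at least 2 times):
  door what: 2
  garden high: 3
  high high: 2
  what garden: 3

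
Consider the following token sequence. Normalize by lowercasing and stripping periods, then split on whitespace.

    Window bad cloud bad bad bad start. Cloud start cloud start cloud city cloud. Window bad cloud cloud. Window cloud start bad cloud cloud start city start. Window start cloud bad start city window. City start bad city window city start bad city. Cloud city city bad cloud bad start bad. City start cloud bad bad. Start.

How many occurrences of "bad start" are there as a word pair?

Scanning the 56 overlapping bigram windows for "bad start":
  position 6–7: bad start
  position 31–32: bad start
  position 49–50: bad start
  position 56–57: bad start

4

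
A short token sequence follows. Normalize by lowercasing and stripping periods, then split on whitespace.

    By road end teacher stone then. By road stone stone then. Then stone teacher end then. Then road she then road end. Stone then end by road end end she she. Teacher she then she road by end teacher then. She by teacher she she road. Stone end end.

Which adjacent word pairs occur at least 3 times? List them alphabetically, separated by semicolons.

by road; road end; stone then

Bigram counts meeting the condition (at least 3 times):
  by road: 3
  road end: 3
  stone then: 3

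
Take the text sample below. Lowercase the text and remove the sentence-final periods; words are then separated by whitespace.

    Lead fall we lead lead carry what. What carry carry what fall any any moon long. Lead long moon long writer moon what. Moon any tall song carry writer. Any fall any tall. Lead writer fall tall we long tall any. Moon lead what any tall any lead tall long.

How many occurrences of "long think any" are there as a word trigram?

0

Scanning the 48 overlapping trigram windows for "long think any":
  (none found)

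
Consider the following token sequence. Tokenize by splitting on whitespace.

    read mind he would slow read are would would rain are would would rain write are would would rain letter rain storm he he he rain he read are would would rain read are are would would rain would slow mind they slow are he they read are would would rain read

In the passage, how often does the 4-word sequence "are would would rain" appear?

6

Scanning the 49 overlapping 4-gram windows for "are would would rain":
  position 7–10: are would would rain
  position 11–14: are would would rain
  position 16–19: are would would rain
  position 29–32: are would would rain
  position 35–38: are would would rain
  position 48–51: are would would rain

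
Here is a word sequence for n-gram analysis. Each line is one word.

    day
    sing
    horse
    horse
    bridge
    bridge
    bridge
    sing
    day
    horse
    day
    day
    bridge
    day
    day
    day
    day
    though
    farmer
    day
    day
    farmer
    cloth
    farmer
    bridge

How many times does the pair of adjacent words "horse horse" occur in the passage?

1

Scanning the 24 overlapping bigram windows for "horse horse":
  position 3–4: horse horse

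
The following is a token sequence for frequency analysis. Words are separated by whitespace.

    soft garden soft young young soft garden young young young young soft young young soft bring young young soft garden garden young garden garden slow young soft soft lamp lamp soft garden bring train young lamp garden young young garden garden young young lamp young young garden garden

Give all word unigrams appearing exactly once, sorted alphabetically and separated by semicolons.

Unigram counts meeting the condition (exactly once):
  slow: 1
  train: 1

slow; train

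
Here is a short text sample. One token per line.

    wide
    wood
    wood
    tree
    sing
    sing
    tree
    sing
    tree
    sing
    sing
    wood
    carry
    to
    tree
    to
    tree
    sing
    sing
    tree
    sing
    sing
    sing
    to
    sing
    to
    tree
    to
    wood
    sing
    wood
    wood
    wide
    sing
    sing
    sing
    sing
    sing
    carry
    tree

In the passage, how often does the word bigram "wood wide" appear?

Scanning the 39 overlapping bigram windows for "wood wide":
  position 32–33: wood wide

1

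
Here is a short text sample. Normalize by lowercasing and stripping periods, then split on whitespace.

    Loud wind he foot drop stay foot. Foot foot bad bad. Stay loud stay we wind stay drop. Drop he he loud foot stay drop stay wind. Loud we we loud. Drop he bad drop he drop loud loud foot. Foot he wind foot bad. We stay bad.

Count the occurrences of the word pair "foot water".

Scanning the 47 overlapping bigram windows for "foot water":
  (none found)

0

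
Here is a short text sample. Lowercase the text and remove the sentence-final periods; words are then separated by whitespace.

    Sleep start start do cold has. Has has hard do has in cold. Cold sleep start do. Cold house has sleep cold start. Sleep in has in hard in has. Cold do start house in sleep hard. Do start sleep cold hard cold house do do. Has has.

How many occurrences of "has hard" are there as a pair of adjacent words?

1

Scanning the 47 overlapping bigram windows for "has hard":
  position 8–9: has hard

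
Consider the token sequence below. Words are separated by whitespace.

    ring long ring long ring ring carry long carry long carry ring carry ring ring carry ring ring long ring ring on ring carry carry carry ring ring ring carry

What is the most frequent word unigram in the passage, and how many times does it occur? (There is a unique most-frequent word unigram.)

"ring", 15 times

Unigram frequencies (highest first):
  ring: 15
  carry: 9
  long: 5
  on: 1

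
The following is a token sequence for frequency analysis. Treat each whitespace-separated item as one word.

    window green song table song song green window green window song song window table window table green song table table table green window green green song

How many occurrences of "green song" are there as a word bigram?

Scanning the 25 overlapping bigram windows for "green song":
  position 2–3: green song
  position 17–18: green song
  position 25–26: green song

3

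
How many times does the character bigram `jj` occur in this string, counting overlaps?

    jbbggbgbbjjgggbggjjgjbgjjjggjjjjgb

Sliding a length-2 window over the 34 characters (33 positions):
  position 10–11: jj
  position 18–19: jj
  position 24–25: jj
  position 25–26: jj
  position 29–30: jj
  position 30–31: jj
  position 31–32: jj

7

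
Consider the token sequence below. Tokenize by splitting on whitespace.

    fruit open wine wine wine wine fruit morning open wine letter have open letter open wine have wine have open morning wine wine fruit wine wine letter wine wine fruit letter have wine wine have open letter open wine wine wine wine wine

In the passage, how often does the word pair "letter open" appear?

2

Scanning the 42 overlapping bigram windows for "letter open":
  position 14–15: letter open
  position 37–38: letter open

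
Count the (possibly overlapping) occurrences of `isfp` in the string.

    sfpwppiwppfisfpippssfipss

1

Sliding a length-4 window over the 25 characters (22 positions):
  position 12–15: isfp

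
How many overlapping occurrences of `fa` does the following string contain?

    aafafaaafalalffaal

4

Sliding a length-2 window over the 18 characters (17 positions):
  position 3–4: fa
  position 5–6: fa
  position 9–10: fa
  position 15–16: fa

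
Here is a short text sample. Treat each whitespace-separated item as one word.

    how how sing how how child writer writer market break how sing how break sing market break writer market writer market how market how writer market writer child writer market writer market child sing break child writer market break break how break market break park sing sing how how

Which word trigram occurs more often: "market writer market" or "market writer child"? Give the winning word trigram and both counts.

"market writer market": 2 occurrences
"market writer child": 1 occurrence

"market writer market" (2 vs 1)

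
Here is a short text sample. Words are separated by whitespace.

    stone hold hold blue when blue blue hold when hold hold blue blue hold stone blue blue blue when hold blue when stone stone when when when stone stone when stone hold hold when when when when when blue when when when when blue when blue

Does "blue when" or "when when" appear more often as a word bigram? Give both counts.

"blue when": 5 occurrences
"when when": 9 occurrences

"when when" (9 vs 5)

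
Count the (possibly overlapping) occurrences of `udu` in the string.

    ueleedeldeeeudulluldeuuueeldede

1

Sliding a length-3 window over the 31 characters (29 positions):
  position 13–15: udu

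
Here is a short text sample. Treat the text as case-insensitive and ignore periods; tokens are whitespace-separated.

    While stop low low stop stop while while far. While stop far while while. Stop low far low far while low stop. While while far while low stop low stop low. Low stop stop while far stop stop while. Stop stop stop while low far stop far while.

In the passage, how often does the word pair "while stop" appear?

4

Scanning the 47 overlapping bigram windows for "while stop":
  position 1–2: while stop
  position 10–11: while stop
  position 14–15: while stop
  position 39–40: while stop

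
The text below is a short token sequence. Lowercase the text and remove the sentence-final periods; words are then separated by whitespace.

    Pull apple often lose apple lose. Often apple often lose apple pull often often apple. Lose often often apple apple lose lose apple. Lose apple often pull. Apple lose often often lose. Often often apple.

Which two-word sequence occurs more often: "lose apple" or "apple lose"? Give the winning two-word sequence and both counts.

"lose apple": 4 occurrences
"apple lose": 5 occurrences

"apple lose" (5 vs 4)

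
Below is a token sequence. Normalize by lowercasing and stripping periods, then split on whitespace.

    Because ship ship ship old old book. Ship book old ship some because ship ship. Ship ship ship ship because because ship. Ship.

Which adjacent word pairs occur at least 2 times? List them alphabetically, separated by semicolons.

because ship; ship ship

Bigram counts meeting the condition (at least 2 times):
  because ship: 3
  ship ship: 8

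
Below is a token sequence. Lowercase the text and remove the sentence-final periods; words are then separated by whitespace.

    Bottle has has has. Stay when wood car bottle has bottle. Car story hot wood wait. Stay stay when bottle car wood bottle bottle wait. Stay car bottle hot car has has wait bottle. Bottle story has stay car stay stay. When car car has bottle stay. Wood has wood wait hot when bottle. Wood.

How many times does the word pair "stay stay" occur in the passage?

2

Scanning the 54 overlapping bigram windows for "stay stay":
  position 17–18: stay stay
  position 40–41: stay stay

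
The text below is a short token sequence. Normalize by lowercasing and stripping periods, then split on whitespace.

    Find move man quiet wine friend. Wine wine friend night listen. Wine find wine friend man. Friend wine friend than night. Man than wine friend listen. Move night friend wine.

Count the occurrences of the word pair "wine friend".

Scanning the 29 overlapping bigram windows for "wine friend":
  position 5–6: wine friend
  position 8–9: wine friend
  position 14–15: wine friend
  position 18–19: wine friend
  position 24–25: wine friend

5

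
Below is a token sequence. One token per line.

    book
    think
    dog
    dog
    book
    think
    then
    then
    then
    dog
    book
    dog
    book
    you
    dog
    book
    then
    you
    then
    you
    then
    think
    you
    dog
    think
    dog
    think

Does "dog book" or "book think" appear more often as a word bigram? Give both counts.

"dog book" (4 vs 2)

"dog book": 4 occurrences
"book think": 2 occurrences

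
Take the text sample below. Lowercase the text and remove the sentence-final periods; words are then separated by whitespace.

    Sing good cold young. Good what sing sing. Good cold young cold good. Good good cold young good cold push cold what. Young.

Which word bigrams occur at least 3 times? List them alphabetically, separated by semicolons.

Bigram counts meeting the condition (at least 3 times):
  cold young: 3
  good cold: 4

cold young; good cold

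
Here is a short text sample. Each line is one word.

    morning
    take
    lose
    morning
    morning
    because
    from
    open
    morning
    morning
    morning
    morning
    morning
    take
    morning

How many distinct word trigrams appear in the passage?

15 tokens → 13 trigram windows in total.
Repeated trigrams (each contributes count−1 duplicates):
  morning morning morning: 3
2 duplicate windows → 13 − 2 = 11 distinct.

11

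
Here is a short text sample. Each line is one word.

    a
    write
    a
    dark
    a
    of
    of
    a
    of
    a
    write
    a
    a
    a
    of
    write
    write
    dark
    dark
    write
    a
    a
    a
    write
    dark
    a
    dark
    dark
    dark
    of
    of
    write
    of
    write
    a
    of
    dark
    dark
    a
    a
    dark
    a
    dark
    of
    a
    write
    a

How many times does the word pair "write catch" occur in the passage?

Scanning the 46 overlapping bigram windows for "write catch":
  (none found)

0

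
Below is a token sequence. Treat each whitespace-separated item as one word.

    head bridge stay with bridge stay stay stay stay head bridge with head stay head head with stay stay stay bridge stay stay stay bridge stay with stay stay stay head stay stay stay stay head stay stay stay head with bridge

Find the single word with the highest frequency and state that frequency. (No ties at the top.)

"stay", 23 times

Unigram frequencies (highest first):
  stay: 23
  head: 8
  bridge: 6
  with: 5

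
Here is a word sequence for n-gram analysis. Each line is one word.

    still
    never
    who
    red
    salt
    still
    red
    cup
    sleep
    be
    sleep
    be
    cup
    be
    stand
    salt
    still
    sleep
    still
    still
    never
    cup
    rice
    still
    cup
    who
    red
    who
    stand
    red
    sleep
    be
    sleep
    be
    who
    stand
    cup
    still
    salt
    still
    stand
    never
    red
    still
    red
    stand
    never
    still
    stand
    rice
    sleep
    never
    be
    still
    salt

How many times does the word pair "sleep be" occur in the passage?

4

Scanning the 54 overlapping bigram windows for "sleep be":
  position 9–10: sleep be
  position 11–12: sleep be
  position 31–32: sleep be
  position 33–34: sleep be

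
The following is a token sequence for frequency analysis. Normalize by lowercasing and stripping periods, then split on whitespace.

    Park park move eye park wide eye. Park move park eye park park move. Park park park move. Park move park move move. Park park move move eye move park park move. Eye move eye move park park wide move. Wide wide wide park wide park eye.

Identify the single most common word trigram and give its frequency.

Trigram frequencies (highest first):
  park park move: 5
  park move park: 4
  move park park: 4
  move eye move: 3
  park move eye: 2
  move park move: 2
  … (23 more, each ≤ 2)

"park park move", 5 times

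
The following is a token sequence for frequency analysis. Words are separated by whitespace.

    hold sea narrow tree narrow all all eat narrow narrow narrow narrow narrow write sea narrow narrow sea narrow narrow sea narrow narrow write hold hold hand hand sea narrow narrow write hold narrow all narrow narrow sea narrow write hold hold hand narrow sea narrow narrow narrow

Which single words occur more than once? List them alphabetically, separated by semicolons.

all; hand; hold; narrow; sea; write

Unigram counts meeting the condition (more than once):
  all: 3
  hand: 3
  hold: 6
  narrow: 23
  sea: 7
  write: 4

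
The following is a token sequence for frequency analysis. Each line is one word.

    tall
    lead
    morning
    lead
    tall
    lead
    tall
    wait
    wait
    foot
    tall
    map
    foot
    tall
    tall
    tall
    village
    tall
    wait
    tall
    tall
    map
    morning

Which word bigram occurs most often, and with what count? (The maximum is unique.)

Bigram frequencies (highest first):
  tall tall: 3
  tall lead: 2
  lead tall: 2
  tall wait: 2
  foot tall: 2
  tall map: 2
  … (9 more, each ≤ 1)

"tall tall", 3 times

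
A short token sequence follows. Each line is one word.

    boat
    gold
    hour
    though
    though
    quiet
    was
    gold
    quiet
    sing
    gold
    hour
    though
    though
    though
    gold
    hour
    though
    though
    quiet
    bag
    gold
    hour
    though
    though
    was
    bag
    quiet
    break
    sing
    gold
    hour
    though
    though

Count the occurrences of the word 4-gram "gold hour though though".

5

Scanning the 31 overlapping 4-gram windows for "gold hour though though":
  position 2–5: gold hour though though
  position 11–14: gold hour though though
  position 16–19: gold hour though though
  position 22–25: gold hour though though
  position 31–34: gold hour though though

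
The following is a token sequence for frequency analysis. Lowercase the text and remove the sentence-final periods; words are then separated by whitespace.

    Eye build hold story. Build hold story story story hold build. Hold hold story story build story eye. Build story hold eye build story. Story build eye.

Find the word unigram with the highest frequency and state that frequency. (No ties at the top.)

"story", 10 times

Unigram frequencies (highest first):
  story: 10
  build: 7
  hold: 6
  eye: 4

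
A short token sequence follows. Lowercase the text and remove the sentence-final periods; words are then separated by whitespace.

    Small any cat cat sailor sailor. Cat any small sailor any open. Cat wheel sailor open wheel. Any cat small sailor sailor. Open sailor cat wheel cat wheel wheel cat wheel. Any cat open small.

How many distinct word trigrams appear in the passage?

35 tokens → 33 trigram windows in total.
Repeated trigrams (each contributes count−1 duplicates):
  wheel any cat: 2
  wheel cat wheel: 2
2 duplicate windows → 33 − 2 = 31 distinct.

31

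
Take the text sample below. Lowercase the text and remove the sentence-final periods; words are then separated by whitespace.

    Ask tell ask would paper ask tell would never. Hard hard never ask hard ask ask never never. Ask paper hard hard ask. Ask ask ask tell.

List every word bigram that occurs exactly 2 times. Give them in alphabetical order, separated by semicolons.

Bigram counts meeting the condition (exactly 2 times):
  hard ask: 2
  hard hard: 2
  never ask: 2

hard ask; hard hard; never ask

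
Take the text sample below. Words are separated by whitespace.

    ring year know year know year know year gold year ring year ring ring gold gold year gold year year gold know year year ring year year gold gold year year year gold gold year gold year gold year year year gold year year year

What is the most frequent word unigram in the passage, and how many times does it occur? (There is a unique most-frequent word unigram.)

"year", 24 times

Unigram frequencies (highest first):
  year: 24
  gold: 12
  ring: 5
  know: 4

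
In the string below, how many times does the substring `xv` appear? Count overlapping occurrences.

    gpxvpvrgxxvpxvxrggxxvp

4

Sliding a length-2 window over the 22 characters (21 positions):
  position 3–4: xv
  position 10–11: xv
  position 13–14: xv
  position 20–21: xv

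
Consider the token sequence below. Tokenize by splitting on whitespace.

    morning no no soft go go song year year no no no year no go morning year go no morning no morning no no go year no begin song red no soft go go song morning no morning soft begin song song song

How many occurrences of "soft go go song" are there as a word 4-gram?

2

Scanning the 40 overlapping 4-gram windows for "soft go go song":
  position 4–7: soft go go song
  position 32–35: soft go go song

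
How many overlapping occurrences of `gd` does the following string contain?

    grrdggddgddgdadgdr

4

Sliding a length-2 window over the 18 characters (17 positions):
  position 6–7: gd
  position 9–10: gd
  position 12–13: gd
  position 16–17: gd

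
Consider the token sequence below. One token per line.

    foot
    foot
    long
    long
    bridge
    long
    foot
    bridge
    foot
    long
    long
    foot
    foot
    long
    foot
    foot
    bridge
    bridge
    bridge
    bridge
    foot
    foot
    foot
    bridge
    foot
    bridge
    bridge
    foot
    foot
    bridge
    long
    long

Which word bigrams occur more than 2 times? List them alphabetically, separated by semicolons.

Bigram counts meeting the condition (more than 2 times):
  bridge bridge: 4
  bridge foot: 4
  foot bridge: 5
  foot foot: 6
  foot long: 3
  long foot: 3
  long long: 3

bridge bridge; bridge foot; foot bridge; foot foot; foot long; long foot; long long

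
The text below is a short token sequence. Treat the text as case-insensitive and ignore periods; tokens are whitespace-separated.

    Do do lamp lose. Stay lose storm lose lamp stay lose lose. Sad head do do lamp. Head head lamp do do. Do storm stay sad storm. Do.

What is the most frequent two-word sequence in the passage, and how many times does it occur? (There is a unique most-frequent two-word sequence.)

"do do", 4 times

Bigram frequencies (highest first):
  do do: 4
  do lamp: 2
  stay lose: 2
  lamp lose: 1
  lose stay: 1
  lose storm: 1
  … (16 more, each ≤ 1)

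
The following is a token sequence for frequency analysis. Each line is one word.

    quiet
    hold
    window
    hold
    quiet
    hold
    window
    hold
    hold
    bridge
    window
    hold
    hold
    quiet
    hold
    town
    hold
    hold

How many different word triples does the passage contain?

18 tokens → 16 trigram windows in total.
Repeated trigrams (each contributes count−1 duplicates):
  hold quiet hold: 2
  hold window hold: 2
  quiet hold window: 2
  window hold hold: 2
4 duplicate windows → 16 − 4 = 12 distinct.

12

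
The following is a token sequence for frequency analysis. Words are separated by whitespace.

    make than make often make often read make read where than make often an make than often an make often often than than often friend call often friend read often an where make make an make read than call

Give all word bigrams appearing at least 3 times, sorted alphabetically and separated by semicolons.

Bigram counts meeting the condition (at least 3 times):
  an make: 3
  make often: 4
  often an: 3

an make; make often; often an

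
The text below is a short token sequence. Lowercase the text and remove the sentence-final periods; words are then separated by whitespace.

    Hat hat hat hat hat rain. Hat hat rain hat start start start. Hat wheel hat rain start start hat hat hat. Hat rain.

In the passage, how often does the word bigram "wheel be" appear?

0

Scanning the 23 overlapping bigram windows for "wheel be":
  (none found)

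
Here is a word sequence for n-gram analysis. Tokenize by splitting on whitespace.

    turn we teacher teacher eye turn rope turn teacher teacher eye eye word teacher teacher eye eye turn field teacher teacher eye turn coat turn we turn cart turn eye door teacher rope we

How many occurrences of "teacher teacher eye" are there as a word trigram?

Scanning the 32 overlapping trigram windows for "teacher teacher eye":
  position 3–5: teacher teacher eye
  position 9–11: teacher teacher eye
  position 14–16: teacher teacher eye
  position 20–22: teacher teacher eye

4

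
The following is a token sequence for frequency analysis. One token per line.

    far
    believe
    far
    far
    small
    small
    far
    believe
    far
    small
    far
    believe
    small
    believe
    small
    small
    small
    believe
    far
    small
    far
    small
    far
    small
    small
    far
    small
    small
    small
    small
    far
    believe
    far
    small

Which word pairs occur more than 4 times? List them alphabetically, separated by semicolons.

far small; small far; small small

Bigram counts meeting the condition (more than 4 times):
  far small: 7
  small far: 6
  small small: 7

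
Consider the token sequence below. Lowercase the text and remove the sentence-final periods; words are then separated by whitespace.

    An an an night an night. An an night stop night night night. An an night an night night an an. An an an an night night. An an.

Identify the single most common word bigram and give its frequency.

"an an", 10 times

Bigram frequencies (highest first):
  an an: 10
  an night: 6
  night an: 6
  night night: 4
  night stop: 1
  stop night: 1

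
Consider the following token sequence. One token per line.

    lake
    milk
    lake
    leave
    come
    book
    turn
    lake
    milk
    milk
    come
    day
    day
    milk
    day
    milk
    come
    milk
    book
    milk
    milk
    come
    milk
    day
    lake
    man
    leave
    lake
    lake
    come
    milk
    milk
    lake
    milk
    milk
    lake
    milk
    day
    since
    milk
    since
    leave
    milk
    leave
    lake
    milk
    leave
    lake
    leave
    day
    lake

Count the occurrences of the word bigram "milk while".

Scanning the 50 overlapping bigram windows for "milk while":
  (none found)

0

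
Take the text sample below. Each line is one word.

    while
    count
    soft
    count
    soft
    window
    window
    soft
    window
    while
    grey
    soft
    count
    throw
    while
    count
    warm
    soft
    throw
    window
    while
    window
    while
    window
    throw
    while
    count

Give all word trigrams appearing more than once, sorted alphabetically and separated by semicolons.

throw while count; window while window

Trigram counts meeting the condition (more than once):
  throw while count: 2
  window while window: 2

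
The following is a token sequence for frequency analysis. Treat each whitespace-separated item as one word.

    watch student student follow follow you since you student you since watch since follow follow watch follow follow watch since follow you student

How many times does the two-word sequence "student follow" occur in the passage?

1

Scanning the 22 overlapping bigram windows for "student follow":
  position 3–4: student follow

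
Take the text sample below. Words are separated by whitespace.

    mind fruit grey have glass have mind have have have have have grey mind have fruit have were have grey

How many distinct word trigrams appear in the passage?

20 tokens → 18 trigram windows in total.
Repeated trigrams (each contributes count−1 duplicates):
  have have have: 3
2 duplicate windows → 18 − 2 = 16 distinct.

16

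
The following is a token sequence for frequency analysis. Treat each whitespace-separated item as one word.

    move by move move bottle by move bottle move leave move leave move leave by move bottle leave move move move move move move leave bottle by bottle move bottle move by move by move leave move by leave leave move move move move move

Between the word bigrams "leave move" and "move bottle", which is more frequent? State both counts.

"leave move": 5 occurrences
"move bottle": 4 occurrences

"leave move" (5 vs 4)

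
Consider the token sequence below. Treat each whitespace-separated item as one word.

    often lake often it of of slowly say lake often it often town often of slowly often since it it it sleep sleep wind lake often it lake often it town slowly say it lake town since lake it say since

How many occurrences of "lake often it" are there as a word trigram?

Scanning the 39 overlapping trigram windows for "lake often it":
  position 2–4: lake often it
  position 9–11: lake often it
  position 25–27: lake often it
  position 28–30: lake often it

4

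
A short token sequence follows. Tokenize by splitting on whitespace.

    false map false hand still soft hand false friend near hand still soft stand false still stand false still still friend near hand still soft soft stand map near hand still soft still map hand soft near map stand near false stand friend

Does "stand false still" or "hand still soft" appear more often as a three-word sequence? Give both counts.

"hand still soft" (4 vs 2)

"stand false still": 2 occurrences
"hand still soft": 4 occurrences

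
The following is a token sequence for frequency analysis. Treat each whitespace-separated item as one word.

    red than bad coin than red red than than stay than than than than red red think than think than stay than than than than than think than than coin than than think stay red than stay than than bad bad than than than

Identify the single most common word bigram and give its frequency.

Bigram frequencies (highest first):
  than than: 13
  red than: 3
  than stay: 3
  stay than: 3
  think than: 3
  than think: 3
  … (11 more, each ≤ 2)

"than than", 13 times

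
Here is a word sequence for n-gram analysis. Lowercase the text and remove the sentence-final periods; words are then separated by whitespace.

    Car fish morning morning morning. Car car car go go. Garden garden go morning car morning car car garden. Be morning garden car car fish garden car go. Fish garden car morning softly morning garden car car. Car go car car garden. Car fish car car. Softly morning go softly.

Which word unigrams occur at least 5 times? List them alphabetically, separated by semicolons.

Unigram counts meeting the condition (at least 5 times):
  car: 19
  garden: 8
  go: 6
  morning: 9

car; garden; go; morning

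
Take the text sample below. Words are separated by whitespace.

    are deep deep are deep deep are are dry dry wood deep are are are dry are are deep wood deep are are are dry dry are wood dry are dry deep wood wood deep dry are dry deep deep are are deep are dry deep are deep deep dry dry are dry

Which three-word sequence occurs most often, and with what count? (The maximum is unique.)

Trigram frequencies (highest first):
  deep are are: 4
  are deep deep: 3
  deep deep are: 3
  are are dry: 3
  dry are dry: 3
  are dry deep: 3
  … (26 more, each ≤ 2)

"deep are are", 4 times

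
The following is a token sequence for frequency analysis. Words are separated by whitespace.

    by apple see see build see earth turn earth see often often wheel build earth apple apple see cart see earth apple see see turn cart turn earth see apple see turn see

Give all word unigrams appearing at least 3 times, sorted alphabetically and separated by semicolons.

apple; earth; see; turn

Unigram counts meeting the condition (at least 3 times):
  apple: 5
  earth: 5
  see: 11
  turn: 4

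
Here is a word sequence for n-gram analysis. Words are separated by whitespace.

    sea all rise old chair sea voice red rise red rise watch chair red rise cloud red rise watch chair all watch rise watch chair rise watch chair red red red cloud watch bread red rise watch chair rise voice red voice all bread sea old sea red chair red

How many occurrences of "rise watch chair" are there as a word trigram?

5

Scanning the 48 overlapping trigram windows for "rise watch chair":
  position 11–13: rise watch chair
  position 18–20: rise watch chair
  position 23–25: rise watch chair
  position 26–28: rise watch chair
  position 36–38: rise watch chair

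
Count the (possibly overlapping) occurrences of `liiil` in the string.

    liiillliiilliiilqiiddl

3

Sliding a length-5 window over the 22 characters (18 positions):
  position 1–5: liiil
  position 7–11: liiil
  position 12–16: liiil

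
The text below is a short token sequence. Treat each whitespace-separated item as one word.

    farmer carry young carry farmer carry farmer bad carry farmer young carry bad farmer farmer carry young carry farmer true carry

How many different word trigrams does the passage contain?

16

21 tokens → 19 trigram windows in total.
Repeated trigrams (each contributes count−1 duplicates):
  carry young carry: 2
  farmer carry young: 2
  young carry farmer: 2
3 duplicate windows → 19 − 3 = 16 distinct.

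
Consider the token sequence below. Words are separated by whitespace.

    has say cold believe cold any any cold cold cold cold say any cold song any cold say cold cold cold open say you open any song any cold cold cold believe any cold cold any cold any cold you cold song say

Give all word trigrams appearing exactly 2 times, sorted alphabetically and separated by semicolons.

cold any cold; song any cold

Trigram counts meeting the condition (exactly 2 times):
  cold any cold: 2
  song any cold: 2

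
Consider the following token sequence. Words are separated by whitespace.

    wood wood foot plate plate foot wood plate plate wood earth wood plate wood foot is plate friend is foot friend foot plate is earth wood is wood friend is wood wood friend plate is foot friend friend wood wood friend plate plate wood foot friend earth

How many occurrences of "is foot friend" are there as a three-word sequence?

Scanning the 45 overlapping trigram windows for "is foot friend":
  position 19–21: is foot friend
  position 35–37: is foot friend

2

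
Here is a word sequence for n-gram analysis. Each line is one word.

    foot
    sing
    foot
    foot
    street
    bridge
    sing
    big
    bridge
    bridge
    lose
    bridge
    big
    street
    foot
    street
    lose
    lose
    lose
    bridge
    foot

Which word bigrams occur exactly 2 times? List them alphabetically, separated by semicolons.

foot street; lose bridge; lose lose

Bigram counts meeting the condition (exactly 2 times):
  foot street: 2
  lose bridge: 2
  lose lose: 2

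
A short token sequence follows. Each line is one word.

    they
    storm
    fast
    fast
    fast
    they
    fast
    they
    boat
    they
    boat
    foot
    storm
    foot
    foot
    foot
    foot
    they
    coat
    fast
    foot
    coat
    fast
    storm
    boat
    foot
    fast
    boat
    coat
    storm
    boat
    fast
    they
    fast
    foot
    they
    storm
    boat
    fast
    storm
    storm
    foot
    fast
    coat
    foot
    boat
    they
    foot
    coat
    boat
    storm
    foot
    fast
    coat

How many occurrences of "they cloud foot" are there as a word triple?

Scanning the 52 overlapping trigram windows for "they cloud foot":
  (none found)

0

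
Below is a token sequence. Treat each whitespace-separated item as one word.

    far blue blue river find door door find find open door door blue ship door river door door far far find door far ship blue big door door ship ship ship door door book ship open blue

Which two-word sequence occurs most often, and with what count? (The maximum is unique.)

Bigram frequencies (highest first):
  door door: 5
  find door: 2
  ship door: 2
  door far: 2
  ship ship: 2
  far blue: 1
  … (22 more, each ≤ 1)

"door door", 5 times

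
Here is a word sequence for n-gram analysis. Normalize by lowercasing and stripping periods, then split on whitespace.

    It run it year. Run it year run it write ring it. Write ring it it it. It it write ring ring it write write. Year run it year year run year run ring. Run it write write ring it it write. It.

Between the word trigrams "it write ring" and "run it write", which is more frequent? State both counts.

"it write ring": 3 occurrences
"run it write": 2 occurrences

"it write ring" (3 vs 2)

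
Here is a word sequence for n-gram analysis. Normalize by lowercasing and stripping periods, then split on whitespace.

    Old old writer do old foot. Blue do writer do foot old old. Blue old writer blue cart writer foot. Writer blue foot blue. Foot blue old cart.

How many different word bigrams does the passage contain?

19

28 tokens → 27 bigram windows in total.
Repeated bigrams (each contributes count−1 duplicates):
  foot blue: 3
  blue foot: 2
  blue old: 2
  old old: 2
  old writer: 2
  writer blue: 2
  writer do: 2
8 duplicate windows → 27 − 8 = 19 distinct.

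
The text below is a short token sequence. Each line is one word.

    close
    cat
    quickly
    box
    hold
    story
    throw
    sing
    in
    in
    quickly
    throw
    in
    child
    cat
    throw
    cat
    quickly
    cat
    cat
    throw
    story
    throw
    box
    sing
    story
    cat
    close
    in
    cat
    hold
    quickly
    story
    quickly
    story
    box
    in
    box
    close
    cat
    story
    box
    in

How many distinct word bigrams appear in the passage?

35

43 tokens → 42 bigram windows in total.
Repeated bigrams (each contributes count−1 duplicates):
  box in: 2
  cat quickly: 2
  cat throw: 2
  close cat: 2
  quickly story: 2
  story box: 2
  story throw: 2
7 duplicate windows → 42 − 7 = 35 distinct.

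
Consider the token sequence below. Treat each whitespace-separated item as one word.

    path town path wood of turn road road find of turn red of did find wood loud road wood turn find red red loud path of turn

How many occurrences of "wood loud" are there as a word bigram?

Scanning the 26 overlapping bigram windows for "wood loud":
  position 16–17: wood loud

1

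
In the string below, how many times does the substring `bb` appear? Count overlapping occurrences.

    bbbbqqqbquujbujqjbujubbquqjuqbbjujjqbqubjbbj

6

Sliding a length-2 window over the 44 characters (43 positions):
  position 1–2: bb
  position 2–3: bb
  position 3–4: bb
  position 22–23: bb
  position 30–31: bb
  position 42–43: bb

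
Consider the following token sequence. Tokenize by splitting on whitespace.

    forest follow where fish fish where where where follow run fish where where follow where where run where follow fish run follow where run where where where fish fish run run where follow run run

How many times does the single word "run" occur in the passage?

8

Scanning the 35 tokens for "run":
  position 10: run
  position 17: run
  position 21: run
  position 24: run
  position 30: run
  position 31: run
  position 34: run
  position 35: run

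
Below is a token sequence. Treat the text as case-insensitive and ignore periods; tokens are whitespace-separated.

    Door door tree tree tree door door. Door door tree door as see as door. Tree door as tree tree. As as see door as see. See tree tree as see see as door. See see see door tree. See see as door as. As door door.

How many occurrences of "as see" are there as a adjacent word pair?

Scanning the 46 overlapping bigram windows for "as see":
  position 12–13: as see
  position 22–23: as see
  position 25–26: as see
  position 30–31: as see

4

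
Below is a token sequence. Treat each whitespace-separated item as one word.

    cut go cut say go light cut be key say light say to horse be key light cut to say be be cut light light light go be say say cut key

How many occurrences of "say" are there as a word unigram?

Scanning the 32 tokens for "say":
  position 4: say
  position 10: say
  position 12: say
  position 20: say
  position 29: say
  position 30: say

6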